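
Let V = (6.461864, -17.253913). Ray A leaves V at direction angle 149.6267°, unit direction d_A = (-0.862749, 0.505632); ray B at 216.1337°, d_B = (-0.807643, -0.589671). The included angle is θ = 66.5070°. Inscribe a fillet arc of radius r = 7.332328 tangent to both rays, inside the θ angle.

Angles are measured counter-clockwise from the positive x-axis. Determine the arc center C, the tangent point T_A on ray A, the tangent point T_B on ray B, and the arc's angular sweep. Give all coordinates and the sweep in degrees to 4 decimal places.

center=(-6.8930,-17.9258) T_A=(-3.1855,-11.5999) T_B=(-2.5693,-23.8477) sweep=113.4930

bisector direction at 182.8802° = (-0.998737,-0.050248)
center distance |VC| = r/sin(θ/2) = 7.332328/sin(33.2535°) = 13.371759
C = V + |VC|·bis = (-6.8930,-17.9258)
T_A = V + ((C−V)·d_A)·d_A = V + 11.1822·d_A = (-3.1855,-11.5999)
T_B = V + ((C−V)·d_B)·d_B = V + 11.1822·d_B = (-2.5693,-23.8477)
sweep = 180° − θ = 113.4930°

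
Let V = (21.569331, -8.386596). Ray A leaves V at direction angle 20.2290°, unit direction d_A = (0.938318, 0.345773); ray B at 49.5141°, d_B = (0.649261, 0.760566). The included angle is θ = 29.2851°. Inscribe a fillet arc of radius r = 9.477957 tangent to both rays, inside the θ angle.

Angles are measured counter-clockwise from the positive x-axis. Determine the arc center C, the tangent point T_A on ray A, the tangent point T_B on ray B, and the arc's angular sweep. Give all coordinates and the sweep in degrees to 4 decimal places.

center=(52.3305,13.0500) T_A=(55.6077,4.1567) T_B=(45.1219,19.2037) sweep=150.7149

bisector direction at 34.8716° = (0.820436,0.571739)
center distance |VC| = r/sin(θ/2) = 9.477957/sin(14.6425°) = 37.493706
C = V + |VC|·bis = (52.3305,13.0500)
T_A = V + ((C−V)·d_A)·d_A = V + 36.2760·d_A = (55.6077,4.1567)
T_B = V + ((C−V)·d_B)·d_B = V + 36.2760·d_B = (45.1219,19.2037)
sweep = 180° − θ = 150.7149°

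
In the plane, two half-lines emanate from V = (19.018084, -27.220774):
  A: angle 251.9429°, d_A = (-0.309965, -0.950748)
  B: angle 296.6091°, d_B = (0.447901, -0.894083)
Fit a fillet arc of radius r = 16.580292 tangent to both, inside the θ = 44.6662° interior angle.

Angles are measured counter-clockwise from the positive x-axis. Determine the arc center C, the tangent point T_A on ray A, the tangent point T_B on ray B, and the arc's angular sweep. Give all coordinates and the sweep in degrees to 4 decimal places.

bisector direction at 274.2760° = (0.074561,-0.997216)
center distance |VC| = r/sin(θ/2) = 16.580292/sin(22.3331°) = 43.633427
C = V + |VC|·bis = (22.2714,-70.7327)
T_A = V + ((C−V)·d_A)·d_A = V + 40.3605·d_A = (6.5078,-65.5934)
T_B = V + ((C−V)·d_B)·d_B = V + 40.3605·d_B = (37.0956,-63.3064)
sweep = 180° − θ = 135.3338°

center=(22.2714,-70.7327) T_A=(6.5078,-65.5934) T_B=(37.0956,-63.3064) sweep=135.3338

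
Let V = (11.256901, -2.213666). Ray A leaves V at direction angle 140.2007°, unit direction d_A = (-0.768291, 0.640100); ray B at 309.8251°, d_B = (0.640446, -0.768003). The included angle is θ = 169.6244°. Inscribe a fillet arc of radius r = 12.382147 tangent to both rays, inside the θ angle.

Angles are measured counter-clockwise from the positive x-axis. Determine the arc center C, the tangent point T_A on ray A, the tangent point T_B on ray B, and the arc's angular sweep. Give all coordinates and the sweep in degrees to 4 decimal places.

center=(2.4674,-11.0072) T_A=(10.3932,-1.4941) T_B=(11.9769,-3.0771) sweep=10.3756

bisector direction at 225.0129° = (-0.706948,-0.707266)
center distance |VC| = r/sin(θ/2) = 12.382147/sin(84.8122°) = 12.433077
C = V + |VC|·bis = (2.4674,-11.0072)
T_A = V + ((C−V)·d_A)·d_A = V + 1.1242·d_A = (10.3932,-1.4941)
T_B = V + ((C−V)·d_B)·d_B = V + 1.1242·d_B = (11.9769,-3.0771)
sweep = 180° − θ = 10.3756°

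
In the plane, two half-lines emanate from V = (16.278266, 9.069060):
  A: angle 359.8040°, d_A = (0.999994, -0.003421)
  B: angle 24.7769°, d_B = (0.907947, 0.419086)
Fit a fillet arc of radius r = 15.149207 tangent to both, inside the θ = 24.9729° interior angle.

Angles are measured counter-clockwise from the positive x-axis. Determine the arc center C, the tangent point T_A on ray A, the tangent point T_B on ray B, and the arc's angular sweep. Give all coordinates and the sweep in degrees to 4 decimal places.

bisector direction at 12.2905° = (0.977081,0.212868)
center distance |VC| = r/sin(θ/2) = 15.149207/sin(12.4864°) = 70.067511
C = V + |VC|·bis = (84.7399,23.9842)
T_A = V + ((C−V)·d_A)·d_A = V + 68.4102·d_A = (84.6881,8.8350)
T_B = V + ((C−V)·d_B)·d_B = V + 68.4102·d_B = (78.3911,37.7388)
sweep = 180° − θ = 155.0271°

center=(84.7399,23.9842) T_A=(84.6881,8.8350) T_B=(78.3911,37.7388) sweep=155.0271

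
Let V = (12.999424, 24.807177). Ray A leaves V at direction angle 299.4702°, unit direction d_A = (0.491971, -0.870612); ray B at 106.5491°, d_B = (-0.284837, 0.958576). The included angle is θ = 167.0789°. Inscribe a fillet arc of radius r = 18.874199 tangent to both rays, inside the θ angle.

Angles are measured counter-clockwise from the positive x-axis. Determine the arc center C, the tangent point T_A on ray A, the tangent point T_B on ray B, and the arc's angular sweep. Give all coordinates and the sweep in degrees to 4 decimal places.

center=(30.4830,32.2320) T_A=(14.0509,22.9464) T_B=(12.3906,26.8559) sweep=12.9211

bisector direction at 23.0096° = (0.920439,0.390886)
center distance |VC| = r/sin(θ/2) = 18.874199/sin(83.5395°) = 18.994824
C = V + |VC|·bis = (30.4830,32.2320)
T_A = V + ((C−V)·d_A)·d_A = V + 2.1373·d_A = (14.0509,22.9464)
T_B = V + ((C−V)·d_B)·d_B = V + 2.1373·d_B = (12.3906,26.8559)
sweep = 180° − θ = 12.9211°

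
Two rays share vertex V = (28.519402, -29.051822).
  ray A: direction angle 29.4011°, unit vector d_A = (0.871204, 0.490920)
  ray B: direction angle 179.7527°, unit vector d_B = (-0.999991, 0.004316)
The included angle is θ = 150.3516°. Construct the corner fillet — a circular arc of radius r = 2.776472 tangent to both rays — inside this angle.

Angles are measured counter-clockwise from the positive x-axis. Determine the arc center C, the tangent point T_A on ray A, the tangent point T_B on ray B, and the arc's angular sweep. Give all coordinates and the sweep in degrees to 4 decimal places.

bisector direction at 104.5769° = (-0.251679,0.967811)
center distance |VC| = r/sin(θ/2) = 2.776472/sin(75.1758°) = 2.872068
C = V + |VC|·bis = (27.7966,-26.2722)
T_A = V + ((C−V)·d_A)·d_A = V + 0.7348·d_A = (29.1596,-28.6911)
T_B = V + ((C−V)·d_B)·d_B = V + 0.7348·d_B = (27.7846,-29.0487)
sweep = 180° − θ = 29.6484°

center=(27.7966,-26.2722) T_A=(29.1596,-28.6911) T_B=(27.7846,-29.0487) sweep=29.6484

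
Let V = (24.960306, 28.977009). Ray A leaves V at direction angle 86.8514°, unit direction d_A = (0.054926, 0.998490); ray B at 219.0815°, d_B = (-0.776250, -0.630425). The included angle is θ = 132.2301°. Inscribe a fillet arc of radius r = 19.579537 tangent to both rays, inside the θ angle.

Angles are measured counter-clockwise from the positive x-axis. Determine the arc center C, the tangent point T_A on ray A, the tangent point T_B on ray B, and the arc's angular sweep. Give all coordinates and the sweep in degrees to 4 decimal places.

center=(5.8865,38.7096) T_A=(25.4365,37.6342) T_B=(18.2300,23.5110) sweep=47.7699

bisector direction at 152.9665° = (-0.890741,0.454512)
center distance |VC| = r/sin(θ/2) = 19.579537/sin(66.1150°) = 21.413371
C = V + |VC|·bis = (5.8865,38.7096)
T_A = V + ((C−V)·d_A)·d_A = V + 8.6703·d_A = (25.4365,37.6342)
T_B = V + ((C−V)·d_B)·d_B = V + 8.6703·d_B = (18.2300,23.5110)
sweep = 180° − θ = 47.7699°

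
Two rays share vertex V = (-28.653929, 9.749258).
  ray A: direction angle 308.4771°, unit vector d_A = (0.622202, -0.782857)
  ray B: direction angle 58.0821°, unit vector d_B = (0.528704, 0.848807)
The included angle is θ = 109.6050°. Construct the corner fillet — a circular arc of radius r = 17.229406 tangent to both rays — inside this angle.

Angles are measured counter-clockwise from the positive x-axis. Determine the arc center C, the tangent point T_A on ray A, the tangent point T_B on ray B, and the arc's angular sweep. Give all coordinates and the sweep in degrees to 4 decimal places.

bisector direction at 3.2796° = (0.998362,0.057209)
center distance |VC| = r/sin(θ/2) = 17.229406/sin(54.8025°) = 21.084236
C = V + |VC|·bis = (-7.6042,10.9555)
T_A = V + ((C−V)·d_A)·d_A = V + 12.1529·d_A = (-21.0924,0.2353)
T_B = V + ((C−V)·d_B)·d_B = V + 12.1529·d_B = (-22.2287,20.0647)
sweep = 180° − θ = 70.3950°

center=(-7.6042,10.9555) T_A=(-21.0924,0.2353) T_B=(-22.2287,20.0647) sweep=70.3950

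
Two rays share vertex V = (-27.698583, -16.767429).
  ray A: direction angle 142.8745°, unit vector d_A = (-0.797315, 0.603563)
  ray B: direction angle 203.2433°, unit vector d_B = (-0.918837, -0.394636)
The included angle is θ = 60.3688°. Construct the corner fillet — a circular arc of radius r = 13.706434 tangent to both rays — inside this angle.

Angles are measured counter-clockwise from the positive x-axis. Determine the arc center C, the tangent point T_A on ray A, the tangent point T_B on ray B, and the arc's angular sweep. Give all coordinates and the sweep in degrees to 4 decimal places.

bisector direction at 173.0589° = (-0.992671,0.120849)
center distance |VC| = r/sin(θ/2) = 13.706434/sin(30.1844°) = 27.261045
C = V + |VC|·bis = (-54.7598,-13.4730)
T_A = V + ((C−V)·d_A)·d_A = V + 23.5648·d_A = (-46.4871,-2.5446)
T_B = V + ((C−V)·d_B)·d_B = V + 23.5648·d_B = (-49.3508,-26.0669)
sweep = 180° − θ = 119.6312°

center=(-54.7598,-13.4730) T_A=(-46.4871,-2.5446) T_B=(-49.3508,-26.0669) sweep=119.6312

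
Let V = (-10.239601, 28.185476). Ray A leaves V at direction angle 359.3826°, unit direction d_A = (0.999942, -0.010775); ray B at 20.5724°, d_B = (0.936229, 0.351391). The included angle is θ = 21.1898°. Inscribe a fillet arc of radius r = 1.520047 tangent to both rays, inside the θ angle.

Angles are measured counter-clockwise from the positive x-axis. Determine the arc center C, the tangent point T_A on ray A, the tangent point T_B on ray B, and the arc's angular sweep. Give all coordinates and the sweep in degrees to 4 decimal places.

bisector direction at 9.9775° = (0.984876,0.173261)
center distance |VC| = r/sin(θ/2) = 1.520047/sin(10.5949°) = 8.267242
C = V + |VC|·bis = (-2.0974,29.6179)
T_A = V + ((C−V)·d_A)·d_A = V + 8.1263·d_A = (-2.1138,28.0979)
T_B = V + ((C−V)·d_B)·d_B = V + 8.1263·d_B = (-2.6315,31.0410)
sweep = 180° − θ = 158.8102°

center=(-2.0974,29.6179) T_A=(-2.1138,28.0979) T_B=(-2.6315,31.0410) sweep=158.8102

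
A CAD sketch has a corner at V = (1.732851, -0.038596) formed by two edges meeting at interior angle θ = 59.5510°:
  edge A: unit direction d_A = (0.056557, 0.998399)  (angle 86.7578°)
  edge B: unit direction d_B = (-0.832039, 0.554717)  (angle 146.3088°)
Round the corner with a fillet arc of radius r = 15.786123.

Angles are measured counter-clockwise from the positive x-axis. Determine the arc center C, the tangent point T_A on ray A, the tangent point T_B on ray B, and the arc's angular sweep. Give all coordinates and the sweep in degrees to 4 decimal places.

bisector direction at 116.5333° = (-0.446718,0.894675)
center distance |VC| = r/sin(θ/2) = 15.786123/sin(29.7755°) = 31.788224
C = V + |VC|·bis = (-12.4675,28.4015)
T_A = V + ((C−V)·d_A)·d_A = V + 27.5915·d_A = (3.2933,27.5087)
T_B = V + ((C−V)·d_B)·d_B = V + 27.5915·d_B = (-21.2243,15.2669)
sweep = 180° − θ = 120.4490°

center=(-12.4675,28.4015) T_A=(3.2933,27.5087) T_B=(-21.2243,15.2669) sweep=120.4490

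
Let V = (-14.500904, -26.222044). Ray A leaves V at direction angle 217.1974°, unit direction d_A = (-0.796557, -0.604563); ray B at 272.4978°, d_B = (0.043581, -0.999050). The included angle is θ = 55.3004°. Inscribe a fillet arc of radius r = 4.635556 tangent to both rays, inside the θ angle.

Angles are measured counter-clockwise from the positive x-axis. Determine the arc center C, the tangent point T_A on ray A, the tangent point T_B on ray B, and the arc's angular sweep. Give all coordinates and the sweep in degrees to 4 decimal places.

bisector direction at 244.8476° = (-0.425027,-0.905180)
center distance |VC| = r/sin(θ/2) = 4.635556/sin(27.6502°) = 9.988866
C = V + |VC|·bis = (-18.7464,-35.2638)
T_A = V + ((C−V)·d_A)·d_A = V + 8.8481·d_A = (-21.5489,-31.5713)
T_B = V + ((C−V)·d_B)·d_B = V + 8.8481·d_B = (-14.1153,-35.0617)
sweep = 180° − θ = 124.6996°

center=(-18.7464,-35.2638) T_A=(-21.5489,-31.5713) T_B=(-14.1153,-35.0617) sweep=124.6996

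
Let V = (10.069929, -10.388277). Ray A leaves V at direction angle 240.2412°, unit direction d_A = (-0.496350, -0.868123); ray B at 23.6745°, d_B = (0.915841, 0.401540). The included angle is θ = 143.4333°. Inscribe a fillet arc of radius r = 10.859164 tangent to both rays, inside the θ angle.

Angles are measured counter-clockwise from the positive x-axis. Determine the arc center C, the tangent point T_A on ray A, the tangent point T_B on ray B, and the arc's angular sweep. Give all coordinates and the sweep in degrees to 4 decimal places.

bisector direction at 311.9579° = (0.668584,-0.743637)
center distance |VC| = r/sin(θ/2) = 10.859164/sin(71.7167°) = 11.436517
C = V + |VC|·bis = (17.7162,-18.8929)
T_A = V + ((C−V)·d_A)·d_A = V + 3.5878·d_A = (8.2891,-13.5029)
T_B = V + ((C−V)·d_B)·d_B = V + 3.5878·d_B = (13.3558,-8.9476)
sweep = 180° − θ = 36.5667°

center=(17.7162,-18.8929) T_A=(8.2891,-13.5029) T_B=(13.3558,-8.9476) sweep=36.5667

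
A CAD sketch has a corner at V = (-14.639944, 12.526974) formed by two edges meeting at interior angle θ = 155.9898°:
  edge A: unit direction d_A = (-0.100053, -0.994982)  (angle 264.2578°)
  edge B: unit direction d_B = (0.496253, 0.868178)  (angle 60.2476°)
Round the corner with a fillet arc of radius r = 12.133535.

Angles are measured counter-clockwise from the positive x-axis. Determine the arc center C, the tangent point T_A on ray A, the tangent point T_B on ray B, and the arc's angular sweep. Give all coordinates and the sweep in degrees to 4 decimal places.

bisector direction at 342.2527° = (0.952410,-0.304819)
center distance |VC| = r/sin(θ/2) = 12.133535/sin(77.9949°) = 12.404840
C = V + |VC|·bis = (-2.8254,8.7457)
T_A = V + ((C−V)·d_A)·d_A = V + 2.5802·d_A = (-14.8981,9.9597)
T_B = V + ((C−V)·d_B)·d_B = V + 2.5802·d_B = (-13.3595,14.7670)
sweep = 180° − θ = 24.0102°

center=(-2.8254,8.7457) T_A=(-14.8981,9.9597) T_B=(-13.3595,14.7670) sweep=24.0102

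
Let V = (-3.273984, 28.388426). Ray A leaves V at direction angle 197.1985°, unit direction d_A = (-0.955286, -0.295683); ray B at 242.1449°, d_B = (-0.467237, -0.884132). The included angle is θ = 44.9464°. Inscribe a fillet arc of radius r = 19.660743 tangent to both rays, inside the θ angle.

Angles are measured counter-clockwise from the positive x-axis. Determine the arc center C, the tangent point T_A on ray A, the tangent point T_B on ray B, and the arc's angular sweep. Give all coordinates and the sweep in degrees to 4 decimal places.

center=(-42.8636,-4.4465) T_A=(-48.6769,14.3352) T_B=(-25.4809,-13.6327) sweep=135.0536

bisector direction at 219.6717° = (-0.769715,-0.638388)
center distance |VC| = r/sin(θ/2) = 19.660743/sin(22.4732°) = 51.434085
C = V + |VC|·bis = (-42.8636,-4.4465)
T_A = V + ((C−V)·d_A)·d_A = V + 47.5281·d_A = (-48.6769,14.3352)
T_B = V + ((C−V)·d_B)·d_B = V + 47.5281·d_B = (-25.4809,-13.6327)
sweep = 180° − θ = 135.0536°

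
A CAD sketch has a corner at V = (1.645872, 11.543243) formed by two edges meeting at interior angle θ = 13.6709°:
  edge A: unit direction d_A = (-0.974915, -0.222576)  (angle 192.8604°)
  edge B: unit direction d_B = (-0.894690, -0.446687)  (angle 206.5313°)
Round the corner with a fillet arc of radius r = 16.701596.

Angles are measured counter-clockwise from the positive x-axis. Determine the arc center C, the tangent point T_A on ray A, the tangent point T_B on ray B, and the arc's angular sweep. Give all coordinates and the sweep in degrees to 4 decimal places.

center=(-130.4722,-35.7511) T_A=(-134.1896,-19.4684) T_B=(-123.0118,-50.6938) sweep=166.3291

bisector direction at 199.6959° = (-0.941495,-0.337027)
center distance |VC| = r/sin(θ/2) = 16.701596/sin(6.8354°) = 140.327952
C = V + |VC|·bis = (-130.4722,-35.7511)
T_A = V + ((C−V)·d_A)·d_A = V + 139.3305·d_A = (-134.1896,-19.4684)
T_B = V + ((C−V)·d_B)·d_B = V + 139.3305·d_B = (-123.0118,-50.6938)
sweep = 180° − θ = 166.3291°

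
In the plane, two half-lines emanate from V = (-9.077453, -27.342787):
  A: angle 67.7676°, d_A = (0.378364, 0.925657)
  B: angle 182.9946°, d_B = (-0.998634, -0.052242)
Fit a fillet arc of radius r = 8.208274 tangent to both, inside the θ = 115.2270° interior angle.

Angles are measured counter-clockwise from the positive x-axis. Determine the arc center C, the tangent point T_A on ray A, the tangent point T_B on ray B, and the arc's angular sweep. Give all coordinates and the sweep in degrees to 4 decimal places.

bisector direction at 125.3811° = (-0.579012,0.815319)
center distance |VC| = r/sin(θ/2) = 8.208274/sin(57.6135°) = 9.720213
C = V + |VC|·bis = (-14.7056,-19.4177)
T_A = V + ((C−V)·d_A)·d_A = V + 5.2064·d_A = (-7.1075,-22.5234)
T_B = V + ((C−V)·d_B)·d_B = V + 5.2064·d_B = (-14.2768,-27.6148)
sweep = 180° − θ = 64.7730°

center=(-14.7056,-19.4177) T_A=(-7.1075,-22.5234) T_B=(-14.2768,-27.6148) sweep=64.7730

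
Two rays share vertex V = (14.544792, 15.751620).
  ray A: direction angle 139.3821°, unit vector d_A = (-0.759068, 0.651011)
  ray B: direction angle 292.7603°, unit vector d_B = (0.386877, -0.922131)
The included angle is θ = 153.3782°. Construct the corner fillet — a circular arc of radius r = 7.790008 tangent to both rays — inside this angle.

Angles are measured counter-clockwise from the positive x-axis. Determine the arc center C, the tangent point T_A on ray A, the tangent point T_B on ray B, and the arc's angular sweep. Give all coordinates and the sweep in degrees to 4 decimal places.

center=(8.0744,11.0383) T_A=(13.1458,16.9515) T_B=(15.2578,14.0521) sweep=26.6218

bisector direction at 216.0712° = (-0.808286,-0.588790)
center distance |VC| = r/sin(θ/2) = 7.790008/sin(76.6891°) = 8.005063
C = V + |VC|·bis = (8.0744,11.0383)
T_A = V + ((C−V)·d_A)·d_A = V + 1.8430·d_A = (13.1458,16.9515)
T_B = V + ((C−V)·d_B)·d_B = V + 1.8430·d_B = (15.2578,14.0521)
sweep = 180° − θ = 26.6218°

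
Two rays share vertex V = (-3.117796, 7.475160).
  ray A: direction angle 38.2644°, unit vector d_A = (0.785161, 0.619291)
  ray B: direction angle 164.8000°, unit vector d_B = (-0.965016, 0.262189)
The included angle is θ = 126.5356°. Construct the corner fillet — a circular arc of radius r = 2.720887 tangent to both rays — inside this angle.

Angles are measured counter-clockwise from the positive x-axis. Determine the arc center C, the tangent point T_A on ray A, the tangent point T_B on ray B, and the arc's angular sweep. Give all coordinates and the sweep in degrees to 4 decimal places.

bisector direction at 101.5322° = (-0.199919,0.979813)
center distance |VC| = r/sin(θ/2) = 2.720887/sin(63.2678°) = 3.046501
C = V + |VC|·bis = (-3.7268,10.4602)
T_A = V + ((C−V)·d_A)·d_A = V + 1.3704·d_A = (-2.0418,8.3238)
T_B = V + ((C−V)·d_B)·d_B = V + 1.3704·d_B = (-4.4402,7.8345)
sweep = 180° − θ = 53.4644°

center=(-3.7268,10.4602) T_A=(-2.0418,8.3238) T_B=(-4.4402,7.8345) sweep=53.4644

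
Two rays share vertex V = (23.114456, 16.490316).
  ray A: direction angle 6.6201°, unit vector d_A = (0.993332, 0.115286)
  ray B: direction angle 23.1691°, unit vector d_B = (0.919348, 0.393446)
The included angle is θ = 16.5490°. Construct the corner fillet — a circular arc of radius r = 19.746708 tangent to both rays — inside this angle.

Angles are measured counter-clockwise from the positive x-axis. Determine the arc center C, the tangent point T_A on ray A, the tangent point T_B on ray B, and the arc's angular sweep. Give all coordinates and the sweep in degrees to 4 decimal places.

bisector direction at 14.8946° = (0.966400,0.257042)
center distance |VC| = r/sin(θ/2) = 19.746708/sin(8.2745°) = 137.210157
C = V + |VC|·bis = (155.7144,51.7590)
T_A = V + ((C−V)·d_A)·d_A = V + 135.7818·d_A = (157.9909,32.1440)
T_B = V + ((C−V)·d_B)·d_B = V + 135.7818·d_B = (147.9451,69.9131)
sweep = 180° − θ = 163.4510°

center=(155.7144,51.7590) T_A=(157.9909,32.1440) T_B=(147.9451,69.9131) sweep=163.4510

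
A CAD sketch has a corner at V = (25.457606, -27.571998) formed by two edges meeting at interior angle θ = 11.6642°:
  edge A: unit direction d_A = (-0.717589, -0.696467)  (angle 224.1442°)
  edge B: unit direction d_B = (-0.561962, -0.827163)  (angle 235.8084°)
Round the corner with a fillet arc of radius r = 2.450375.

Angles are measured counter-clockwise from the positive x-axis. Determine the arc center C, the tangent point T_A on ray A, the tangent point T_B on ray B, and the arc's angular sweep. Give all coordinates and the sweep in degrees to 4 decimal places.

bisector direction at 229.9763° = (-0.643104,-0.765778)
center distance |VC| = r/sin(θ/2) = 2.450375/sin(5.8321°) = 24.114621
C = V + |VC|·bis = (9.9494,-46.0385)
T_A = V + ((C−V)·d_A)·d_A = V + 23.9898·d_A = (8.2428,-44.2801)
T_B = V + ((C−V)·d_B)·d_B = V + 23.9898·d_B = (11.9762,-47.4155)
sweep = 180° − θ = 168.3358°

center=(9.9494,-46.0385) T_A=(8.2428,-44.2801) T_B=(11.9762,-47.4155) sweep=168.3358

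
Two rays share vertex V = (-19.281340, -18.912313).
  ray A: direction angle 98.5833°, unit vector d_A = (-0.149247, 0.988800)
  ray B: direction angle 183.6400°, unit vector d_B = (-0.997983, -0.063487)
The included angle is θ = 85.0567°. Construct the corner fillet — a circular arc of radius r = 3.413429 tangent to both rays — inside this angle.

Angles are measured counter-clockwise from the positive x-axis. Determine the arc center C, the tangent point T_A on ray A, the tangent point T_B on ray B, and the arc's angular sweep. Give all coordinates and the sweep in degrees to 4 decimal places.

bisector direction at 141.1116° = (-0.778371,0.627805)
center distance |VC| = r/sin(θ/2) = 3.413429/sin(42.5284°) = 5.049788
C = V + |VC|·bis = (-23.2119,-15.7420)
T_A = V + ((C−V)·d_A)·d_A = V + 3.7214·d_A = (-19.8367,-15.2326)
T_B = V + ((C−V)·d_B)·d_B = V + 3.7214·d_B = (-22.9952,-19.1486)
sweep = 180° − θ = 94.9433°

center=(-23.2119,-15.7420) T_A=(-19.8367,-15.2326) T_B=(-22.9952,-19.1486) sweep=94.9433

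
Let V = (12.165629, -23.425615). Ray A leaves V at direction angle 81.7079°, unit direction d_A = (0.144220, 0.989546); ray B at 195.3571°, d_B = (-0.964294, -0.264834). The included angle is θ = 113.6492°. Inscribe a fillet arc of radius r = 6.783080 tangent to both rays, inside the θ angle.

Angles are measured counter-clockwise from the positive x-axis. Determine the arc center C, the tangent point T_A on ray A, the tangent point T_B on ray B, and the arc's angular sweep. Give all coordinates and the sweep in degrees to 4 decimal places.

center=(6.0930,-18.0592) T_A=(12.8052,-19.0374) T_B=(7.8894,-24.6000) sweep=66.3508

bisector direction at 138.5325° = (-0.749331,0.662195)
center distance |VC| = r/sin(θ/2) = 6.783080/sin(56.8246°) = 8.104045
C = V + |VC|·bis = (6.0930,-18.0592)
T_A = V + ((C−V)·d_A)·d_A = V + 4.4346·d_A = (12.8052,-19.0374)
T_B = V + ((C−V)·d_B)·d_B = V + 4.4346·d_B = (7.8894,-24.6000)
sweep = 180° − θ = 66.3508°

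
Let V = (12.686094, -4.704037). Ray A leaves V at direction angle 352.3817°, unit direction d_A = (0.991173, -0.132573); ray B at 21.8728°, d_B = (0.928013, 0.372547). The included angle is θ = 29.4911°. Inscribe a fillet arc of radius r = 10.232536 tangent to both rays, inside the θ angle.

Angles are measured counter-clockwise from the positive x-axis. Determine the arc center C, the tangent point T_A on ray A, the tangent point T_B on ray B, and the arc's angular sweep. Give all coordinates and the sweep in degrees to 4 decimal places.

bisector direction at 7.1273° = (0.992273,0.124073)
center distance |VC| = r/sin(θ/2) = 10.232536/sin(14.7455°) = 40.202189
C = V + |VC|·bis = (52.5776,0.2840)
T_A = V + ((C−V)·d_A)·d_A = V + 38.8782·d_A = (51.2211,-9.8582)
T_B = V + ((C−V)·d_B)·d_B = V + 38.8782·d_B = (48.7655,9.7799)
sweep = 180° − θ = 150.5089°

center=(52.5776,0.2840) T_A=(51.2211,-9.8582) T_B=(48.7655,9.7799) sweep=150.5089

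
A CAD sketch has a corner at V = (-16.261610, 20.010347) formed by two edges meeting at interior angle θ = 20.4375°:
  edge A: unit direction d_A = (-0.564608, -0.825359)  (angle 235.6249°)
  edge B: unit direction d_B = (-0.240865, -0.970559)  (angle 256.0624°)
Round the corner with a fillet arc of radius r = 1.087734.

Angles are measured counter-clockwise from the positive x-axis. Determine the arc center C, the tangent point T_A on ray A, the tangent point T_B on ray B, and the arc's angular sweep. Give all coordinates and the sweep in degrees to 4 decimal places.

bisector direction at 245.8436° = (-0.409228,-0.912432)
center distance |VC| = r/sin(θ/2) = 1.087734/sin(10.2188°) = 6.131298
C = V + |VC|·bis = (-18.7707,14.4160)
T_A = V + ((C−V)·d_A)·d_A = V + 6.0340·d_A = (-19.6685,15.0301)
T_B = V + ((C−V)·d_B)·d_B = V + 6.0340·d_B = (-17.7150,14.1540)
sweep = 180° − θ = 159.5625°

center=(-18.7707,14.4160) T_A=(-19.6685,15.0301) T_B=(-17.7150,14.1540) sweep=159.5625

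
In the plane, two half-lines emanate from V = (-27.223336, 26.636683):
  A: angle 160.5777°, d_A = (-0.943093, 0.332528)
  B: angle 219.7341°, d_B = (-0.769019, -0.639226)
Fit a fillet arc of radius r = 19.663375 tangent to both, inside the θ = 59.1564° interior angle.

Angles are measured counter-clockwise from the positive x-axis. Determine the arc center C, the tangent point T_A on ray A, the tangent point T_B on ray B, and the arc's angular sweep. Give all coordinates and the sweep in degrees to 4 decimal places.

bisector direction at 190.1559° = (-0.984332,-0.176327)
center distance |VC| = r/sin(θ/2) = 19.663375/sin(29.5782°) = 39.835771
C = V + |VC|·bis = (-66.4349,19.6126)
T_A = V + ((C−V)·d_A)·d_A = V + 34.6445·d_A = (-59.8963,38.1570)
T_B = V + ((C−V)·d_B)·d_B = V + 34.6445·d_B = (-53.8656,4.4910)
sweep = 180° − θ = 120.8436°

center=(-66.4349,19.6126) T_A=(-59.8963,38.1570) T_B=(-53.8656,4.4910) sweep=120.8436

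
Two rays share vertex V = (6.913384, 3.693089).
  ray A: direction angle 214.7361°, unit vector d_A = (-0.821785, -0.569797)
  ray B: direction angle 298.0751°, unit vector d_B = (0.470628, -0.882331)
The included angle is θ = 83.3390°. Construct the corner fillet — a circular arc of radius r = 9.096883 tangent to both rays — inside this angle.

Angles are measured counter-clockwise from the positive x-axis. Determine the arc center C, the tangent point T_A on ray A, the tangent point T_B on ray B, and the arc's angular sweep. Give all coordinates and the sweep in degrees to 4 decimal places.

bisector direction at 256.4056° = (-0.235047,-0.971984)
center distance |VC| = r/sin(θ/2) = 9.096883/sin(41.6695°) = 13.682963
C = V + |VC|·bis = (3.6972,-9.6065)
T_A = V + ((C−V)·d_A)·d_A = V + 10.2211·d_A = (-1.4861,-2.1308)
T_B = V + ((C−V)·d_B)·d_B = V + 10.2211·d_B = (11.7237,-5.3253)
sweep = 180° − θ = 96.6610°

center=(3.6972,-9.6065) T_A=(-1.4861,-2.1308) T_B=(11.7237,-5.3253) sweep=96.6610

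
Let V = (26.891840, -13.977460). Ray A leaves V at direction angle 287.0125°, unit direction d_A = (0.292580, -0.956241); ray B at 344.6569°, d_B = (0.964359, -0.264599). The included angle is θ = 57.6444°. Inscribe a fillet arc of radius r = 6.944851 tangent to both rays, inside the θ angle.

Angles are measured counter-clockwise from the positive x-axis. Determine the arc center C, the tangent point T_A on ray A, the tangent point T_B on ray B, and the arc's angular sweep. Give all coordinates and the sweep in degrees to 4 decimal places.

bisector direction at 315.8347° = (0.717333,-0.696731)
center distance |VC| = r/sin(θ/2) = 6.944851/sin(28.8222°) = 14.405620
C = V + |VC|·bis = (37.2255,-24.0143)
T_A = V + ((C−V)·d_A)·d_A = V + 12.6211·d_A = (30.5845,-26.0462)
T_B = V + ((C−V)·d_B)·d_B = V + 12.6211·d_B = (39.0631,-17.3170)
sweep = 180° − θ = 122.3556°

center=(37.2255,-24.0143) T_A=(30.5845,-26.0462) T_B=(39.0631,-17.3170) sweep=122.3556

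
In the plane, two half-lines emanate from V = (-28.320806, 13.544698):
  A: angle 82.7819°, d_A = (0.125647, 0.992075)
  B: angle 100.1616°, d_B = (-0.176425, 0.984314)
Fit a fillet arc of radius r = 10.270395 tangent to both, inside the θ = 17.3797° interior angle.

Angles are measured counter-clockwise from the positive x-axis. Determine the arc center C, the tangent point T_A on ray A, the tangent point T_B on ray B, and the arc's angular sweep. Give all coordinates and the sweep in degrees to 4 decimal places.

bisector direction at 91.4718° = (-0.025684,0.999670)
center distance |VC| = r/sin(θ/2) = 10.270395/sin(8.6898°) = 67.977278
C = V + |VC|·bis = (-30.0667,81.4996)
T_A = V + ((C−V)·d_A)·d_A = V + 67.1969·d_A = (-19.8777,80.2091)
T_B = V + ((C−V)·d_B)·d_B = V + 67.1969·d_B = (-40.1760,79.6876)
sweep = 180° − θ = 162.6203°

center=(-30.0667,81.4996) T_A=(-19.8777,80.2091) T_B=(-40.1760,79.6876) sweep=162.6203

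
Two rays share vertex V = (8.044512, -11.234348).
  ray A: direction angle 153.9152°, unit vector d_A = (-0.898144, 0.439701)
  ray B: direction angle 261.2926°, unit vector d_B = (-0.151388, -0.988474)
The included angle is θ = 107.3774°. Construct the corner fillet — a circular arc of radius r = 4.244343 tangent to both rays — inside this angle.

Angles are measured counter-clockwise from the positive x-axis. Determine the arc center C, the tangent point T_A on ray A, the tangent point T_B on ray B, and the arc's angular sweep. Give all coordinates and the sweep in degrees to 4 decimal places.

bisector direction at 207.6039° = (-0.886172,-0.463356)
center distance |VC| = r/sin(θ/2) = 4.244343/sin(53.6887°) = 5.267166
C = V + |VC|·bis = (3.3769,-13.6749)
T_A = V + ((C−V)·d_A)·d_A = V + 3.1191·d_A = (5.2431,-9.8629)
T_B = V + ((C−V)·d_B)·d_B = V + 3.1191·d_B = (7.5723,-14.3175)
sweep = 180° − θ = 72.6226°

center=(3.3769,-13.6749) T_A=(5.2431,-9.8629) T_B=(7.5723,-14.3175) sweep=72.6226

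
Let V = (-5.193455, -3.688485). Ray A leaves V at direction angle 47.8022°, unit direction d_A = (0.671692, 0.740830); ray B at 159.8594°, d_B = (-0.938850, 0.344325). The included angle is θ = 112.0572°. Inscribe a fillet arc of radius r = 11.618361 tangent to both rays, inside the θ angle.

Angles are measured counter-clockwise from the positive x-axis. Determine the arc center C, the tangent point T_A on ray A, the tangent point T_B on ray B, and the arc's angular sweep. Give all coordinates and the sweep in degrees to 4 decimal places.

bisector direction at 103.8308° = (-0.239055,0.971006)
center distance |VC| = r/sin(θ/2) = 11.618361/sin(56.0286°) = 14.009560
C = V + |VC|·bis = (-8.5425,9.9149)
T_A = V + ((C−V)·d_A)·d_A = V + 7.8282·d_A = (0.0647,2.1109)
T_B = V + ((C−V)·d_B)·d_B = V + 7.8282·d_B = (-12.5430,-0.9930)
sweep = 180° − θ = 67.9428°

center=(-8.5425,9.9149) T_A=(0.0647,2.1109) T_B=(-12.5430,-0.9930) sweep=67.9428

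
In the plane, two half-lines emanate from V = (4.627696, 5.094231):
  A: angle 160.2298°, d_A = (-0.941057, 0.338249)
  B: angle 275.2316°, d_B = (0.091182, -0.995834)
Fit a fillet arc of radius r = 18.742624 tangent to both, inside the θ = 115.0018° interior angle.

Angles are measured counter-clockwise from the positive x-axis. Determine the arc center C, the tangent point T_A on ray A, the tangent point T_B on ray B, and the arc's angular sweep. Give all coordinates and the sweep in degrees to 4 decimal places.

center=(-12.9481,-8.5050) T_A=(-6.6085,9.1329) T_B=(5.7164,-6.7960) sweep=64.9982

bisector direction at 217.7307° = (-0.790896,-0.611951)
center distance |VC| = r/sin(θ/2) = 18.742624/sin(57.5009°) = 22.222702
C = V + |VC|·bis = (-12.9481,-8.5050)
T_A = V + ((C−V)·d_A)·d_A = V + 11.9400·d_A = (-6.6085,9.1329)
T_B = V + ((C−V)·d_B)·d_B = V + 11.9400·d_B = (5.7164,-6.7960)
sweep = 180° − θ = 64.9982°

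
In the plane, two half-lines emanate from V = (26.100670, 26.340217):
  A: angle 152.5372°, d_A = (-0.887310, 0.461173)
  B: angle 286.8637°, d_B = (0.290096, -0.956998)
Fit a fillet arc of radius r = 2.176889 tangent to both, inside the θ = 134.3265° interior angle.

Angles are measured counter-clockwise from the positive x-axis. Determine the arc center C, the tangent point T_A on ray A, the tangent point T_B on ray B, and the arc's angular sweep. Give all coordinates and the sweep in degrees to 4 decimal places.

center=(24.2833,24.8314) T_A=(25.2873,26.7630) T_B=(26.3666,25.4629) sweep=45.6735

bisector direction at 219.7005° = (-0.769395,-0.638774)
center distance |VC| = r/sin(θ/2) = 2.176889/sin(67.1633°) = 2.362039
C = V + |VC|·bis = (24.2833,24.8314)
T_A = V + ((C−V)·d_A)·d_A = V + 0.9167·d_A = (25.2873,26.7630)
T_B = V + ((C−V)·d_B)·d_B = V + 0.9167·d_B = (26.3666,25.4629)
sweep = 180° − θ = 45.6735°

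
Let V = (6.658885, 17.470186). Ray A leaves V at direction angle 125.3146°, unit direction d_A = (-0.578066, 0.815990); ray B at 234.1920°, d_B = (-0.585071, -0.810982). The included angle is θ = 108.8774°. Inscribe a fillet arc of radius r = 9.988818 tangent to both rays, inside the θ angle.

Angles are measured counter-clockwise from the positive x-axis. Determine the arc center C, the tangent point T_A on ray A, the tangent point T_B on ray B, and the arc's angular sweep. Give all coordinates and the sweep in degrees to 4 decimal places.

bisector direction at 179.7533° = (-0.999991,0.004306)
center distance |VC| = r/sin(θ/2) = 9.988818/sin(54.4387°) = 12.278912
C = V + |VC|·bis = (-5.6199,17.5231)
T_A = V + ((C−V)·d_A)·d_A = V + 7.1411·d_A = (2.5309,23.2972)
T_B = V + ((C−V)·d_B)·d_B = V + 7.1411·d_B = (2.4808,11.6789)
sweep = 180° − θ = 71.1226°

center=(-5.6199,17.5231) T_A=(2.5309,23.2972) T_B=(2.4808,11.6789) sweep=71.1226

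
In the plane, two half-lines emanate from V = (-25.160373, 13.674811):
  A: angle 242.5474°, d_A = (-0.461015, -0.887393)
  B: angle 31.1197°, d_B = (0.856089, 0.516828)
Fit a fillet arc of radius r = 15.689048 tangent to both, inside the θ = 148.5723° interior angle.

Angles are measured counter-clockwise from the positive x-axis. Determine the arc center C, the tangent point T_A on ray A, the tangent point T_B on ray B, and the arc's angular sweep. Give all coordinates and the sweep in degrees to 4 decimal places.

center=(-13.2730,2.5249) T_A=(-27.1953,9.7578) T_B=(-21.3815,15.9561) sweep=31.4277

bisector direction at 316.8336° = (0.729369,-0.684120)
center distance |VC| = r/sin(θ/2) = 15.689048/sin(74.2862°) = 16.298171
C = V + |VC|·bis = (-13.2730,2.5249)
T_A = V + ((C−V)·d_A)·d_A = V + 4.4141·d_A = (-27.1953,9.7578)
T_B = V + ((C−V)·d_B)·d_B = V + 4.4141·d_B = (-21.3815,15.9561)
sweep = 180° − θ = 31.4277°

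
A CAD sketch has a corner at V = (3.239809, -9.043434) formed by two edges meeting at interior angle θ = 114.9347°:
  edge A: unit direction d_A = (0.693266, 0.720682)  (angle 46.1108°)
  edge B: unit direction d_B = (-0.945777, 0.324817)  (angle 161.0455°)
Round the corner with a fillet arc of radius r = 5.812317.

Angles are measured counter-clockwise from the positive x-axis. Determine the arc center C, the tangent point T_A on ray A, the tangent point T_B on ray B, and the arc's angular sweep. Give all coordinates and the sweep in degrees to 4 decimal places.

bisector direction at 103.5782° = (-0.234771,0.972051)
center distance |VC| = r/sin(θ/2) = 5.812317/sin(57.4674°) = 6.894105
C = V + |VC|·bis = (1.6213,-2.3420)
T_A = V + ((C−V)·d_A)·d_A = V + 3.7075·d_A = (5.8101,-6.3715)
T_B = V + ((C−V)·d_B)·d_B = V + 3.7075·d_B = (-0.2667,-7.8392)
sweep = 180° − θ = 65.0653°

center=(1.6213,-2.3420) T_A=(5.8101,-6.3715) T_B=(-0.2667,-7.8392) sweep=65.0653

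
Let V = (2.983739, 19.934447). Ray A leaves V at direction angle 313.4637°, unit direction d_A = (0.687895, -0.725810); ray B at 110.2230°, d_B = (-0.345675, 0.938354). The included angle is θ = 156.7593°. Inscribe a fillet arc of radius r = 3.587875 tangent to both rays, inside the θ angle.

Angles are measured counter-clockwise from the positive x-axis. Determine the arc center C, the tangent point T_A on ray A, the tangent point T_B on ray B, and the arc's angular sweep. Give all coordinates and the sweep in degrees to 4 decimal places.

center=(6.0954,21.8670) T_A=(3.4913,19.3989) T_B=(2.7287,20.6268) sweep=23.2407

bisector direction at 31.8434° = (0.849494,0.527599)
center distance |VC| = r/sin(θ/2) = 3.587875/sin(78.3796°) = 3.662952
C = V + |VC|·bis = (6.0954,21.8670)
T_A = V + ((C−V)·d_A)·d_A = V + 0.7378·d_A = (3.4913,19.3989)
T_B = V + ((C−V)·d_B)·d_B = V + 0.7378·d_B = (2.7287,20.6268)
sweep = 180° − θ = 23.2407°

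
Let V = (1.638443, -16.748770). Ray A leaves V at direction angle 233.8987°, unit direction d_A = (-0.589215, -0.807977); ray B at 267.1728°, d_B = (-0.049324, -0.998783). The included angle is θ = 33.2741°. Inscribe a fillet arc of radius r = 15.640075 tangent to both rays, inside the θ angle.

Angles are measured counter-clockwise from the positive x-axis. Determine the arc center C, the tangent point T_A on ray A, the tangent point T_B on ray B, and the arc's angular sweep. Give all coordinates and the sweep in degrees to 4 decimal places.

center=(-16.5642,-68.2536) T_A=(-29.2010,-59.0382) T_B=(-0.9432,-69.0250) sweep=146.7259

bisector direction at 250.5358° = (-0.333219,-0.942850)
center distance |VC| = r/sin(θ/2) = 15.640075/sin(16.6370°) = 54.626748
C = V + |VC|·bis = (-16.5642,-68.2536)
T_A = V + ((C−V)·d_A)·d_A = V + 52.3399·d_A = (-29.2010,-59.0382)
T_B = V + ((C−V)·d_B)·d_B = V + 52.3399·d_B = (-0.9432,-69.0250)
sweep = 180° − θ = 146.7259°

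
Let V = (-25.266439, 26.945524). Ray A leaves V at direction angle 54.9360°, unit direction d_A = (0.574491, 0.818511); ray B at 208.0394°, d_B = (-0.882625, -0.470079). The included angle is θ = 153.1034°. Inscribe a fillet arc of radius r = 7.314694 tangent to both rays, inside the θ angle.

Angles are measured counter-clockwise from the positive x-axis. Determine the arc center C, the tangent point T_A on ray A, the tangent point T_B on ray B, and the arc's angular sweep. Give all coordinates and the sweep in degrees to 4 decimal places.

bisector direction at 131.4877° = (-0.662459,0.749098)
center distance |VC| = r/sin(θ/2) = 7.314694/sin(76.5517°) = 7.520916
C = V + |VC|·bis = (-30.2487,32.5794)
T_A = V + ((C−V)·d_A)·d_A = V + 1.7491·d_A = (-24.2616,28.3772)
T_B = V + ((C−V)·d_B)·d_B = V + 1.7491·d_B = (-26.8103,26.1233)
sweep = 180° − θ = 26.8966°

center=(-30.2487,32.5794) T_A=(-24.2616,28.3772) T_B=(-26.8103,26.1233) sweep=26.8966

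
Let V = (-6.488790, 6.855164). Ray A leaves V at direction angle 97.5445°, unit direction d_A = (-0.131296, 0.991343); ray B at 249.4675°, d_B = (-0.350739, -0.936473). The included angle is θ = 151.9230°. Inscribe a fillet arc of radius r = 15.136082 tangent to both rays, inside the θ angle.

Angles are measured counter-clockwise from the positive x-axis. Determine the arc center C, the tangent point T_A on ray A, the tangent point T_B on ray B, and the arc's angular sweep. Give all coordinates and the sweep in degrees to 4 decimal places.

bisector direction at 173.5060° = (-0.993584,0.113099)
center distance |VC| = r/sin(θ/2) = 15.136082/sin(75.9615°) = 15.602070
C = V + |VC|·bis = (-21.9908,8.6197)
T_A = V + ((C−V)·d_A)·d_A = V + 3.7847·d_A = (-6.9857,10.6071)
T_B = V + ((C−V)·d_B)·d_B = V + 3.7847·d_B = (-7.8162,3.3109)
sweep = 180° − θ = 28.0770°

center=(-21.9908,8.6197) T_A=(-6.9857,10.6071) T_B=(-7.8162,3.3109) sweep=28.0770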